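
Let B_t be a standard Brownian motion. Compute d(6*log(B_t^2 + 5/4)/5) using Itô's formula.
d(6*log(B_t^2 + 5/4)/5) = (24*(5 - 4*B_t^2)/(5*(4*B_t^2 + 5)^2)) dt + (48*B_t/(5*(4*B_t^2 + 5))) dB_t

Itô's formula for f(B_t) gives d f(B_t) = f'(B_t) dB_t + (1/2) f''(B_t) dt. Compute derivatives of f(x) = 6*log(x^2 + 5/4)/5:
  f'(x)  = 48*x/(5*(4*x^2 + 5))
  f''(x) = 48*(5 - 4*x^2)/(5*(4*x^2 + 5)^2)
Substitute x = B_t and multiply the f'' term by 1/2:
  drift     = (1/2) * (48*(5 - 4*x^2)/(5*(4*x^2 + 5)^2)) evaluated at B_t = 24*(5 - 4*B_t^2)/(5*(4*B_t^2 + 5)^2)
  diffusion = (48*x/(5*(4*x^2 + 5))) evaluated at B_t = 48*B_t/(5*(4*B_t^2 + 5))
Therefore d(6*log(B_t^2 + 5/4)/5) = (24*(5 - 4*B_t^2)/(5*(4*B_t^2 + 5)^2)) dt + (48*B_t/(5*(4*B_t^2 + 5))) dB_t.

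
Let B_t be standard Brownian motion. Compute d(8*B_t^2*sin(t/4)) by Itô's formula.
d(8*B_t^2*sin(t/4)) = (2*B_t^2*cos(t/4) + 8*sin(t/4)) dt + (16*B_t*sin(t/4)) dB_t

Itô's formula for f(t, x): d f(t, B_t) = (f_t + (1/2) f_xx) dt + f_x dB_t. Compute partials of f(t, x) = 8*x^2*sin(t/4):
  f_t(t,x)  = 2*x^2*cos(t/4)
  f_x(t,x)  = 16*x*sin(t/4)
  f_xx(t,x) = 16*sin(t/4)
Assemble drift = f_t + (1/2) f_xx = 2*x^2*cos(t/4) + 8*sin(t/4) and diffusion = f_x = 16*x*sin(t/4). Substituting x = B_t:
  d(8*B_t^2*sin(t/4)) = (2*B_t^2*cos(t/4) + 8*sin(t/4)) dt + (16*B_t*sin(t/4)) dB_t.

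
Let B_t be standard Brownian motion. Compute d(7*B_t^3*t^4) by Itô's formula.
d(7*B_t^3*t^4) = (7*B_t*t^3*(4*B_t^2 + 3*t)) dt + (21*B_t^2*t^4) dB_t

Itô's formula for f(t, x): d f(t, B_t) = (f_t + (1/2) f_xx) dt + f_x dB_t. Compute partials of f(t, x) = 7*t^4*x^3:
  f_t(t,x)  = 28*t^3*x^3
  f_x(t,x)  = 21*t^4*x^2
  f_xx(t,x) = 42*t^4*x
Assemble drift = f_t + (1/2) f_xx = 7*t^3*x*(3*t + 4*x^2) and diffusion = f_x = 21*t^4*x^2. Substituting x = B_t:
  d(7*B_t^3*t^4) = (7*B_t*t^3*(4*B_t^2 + 3*t)) dt + (21*B_t^2*t^4) dB_t.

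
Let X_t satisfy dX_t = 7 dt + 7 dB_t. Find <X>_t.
<X>_t = 49*t

For an Itô process dX_t = a(t) dt + b(t) dB_t, the quadratic variation is <X>_t = int_0^t b(s)^2 ds (the drift term does not contribute). Here b(s) = 7, so
  b(s)^2 = 49.
Integrating from 0 to t:
  <X>_t = int_0^t (49) ds = 49*t.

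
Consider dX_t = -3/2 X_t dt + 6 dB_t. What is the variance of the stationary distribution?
lim Var(X_t) = 12

The OU SDE dX = -theta X dt + sigma dB admits the integrating factor exp(theta t): d(exp(theta t) X_t) = sigma exp(theta t) dB_t. Integrating from 0 to t gives X_t = x_0 * exp(-theta t) + sigma * int_0^t exp(-theta (t-s)) dB_s for any initial x_0. The Itô integral has variance (by the Itô isometry) sigma^2 * int_0^t exp(-2 theta (t - s)) ds = sigma^2 * (1 - exp(-2 theta t)) / (2 theta), independent of x_0.
With theta = 3/2, sigma = 6:
  Var(X_t) = (6)^2 * (1 - exp(-2*3/2 t)) / (2 * 3/2) = 12 - 12*exp(-3*t).
As t -> infinity, exp(-2*3/2 t) -> 0, so the stationary variance is sigma^2 / (2 theta) = 12.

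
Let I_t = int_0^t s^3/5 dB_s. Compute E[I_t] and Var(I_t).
E[I_t] = 0; Var(I_t) = t^7/175

The Itô integral of a deterministic integrand f(s) has mean 0 because each increment f(s) * (B_{s+ds} - B_s) has mean 0. By the Itô isometry:
  Var( int_0^t f(s) dB_s ) = E[ (int_0^t f(s) dB_s)^2 ] = int_0^t f(s)^2 ds.
Here f(s) = s^3/5, so f(s)^2 = s^6/25. Integrate:
  int_0^t (s^6/25) ds = t^7/175.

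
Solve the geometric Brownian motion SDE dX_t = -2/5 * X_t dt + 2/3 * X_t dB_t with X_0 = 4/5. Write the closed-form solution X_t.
X_t = 4/5 * exp((-28/45) * t + (2/3) * B_t)

For GBM dX = mu X dt + sigma X dB with X_0 = x_0, apply Itô to Y = log X: dY = (mu - sigma^2/2) dt + sigma dB, so Y_t = log(x_0) + (mu - sigma^2/2) t + sigma B_t and hence X_t = x_0 * exp((mu - sigma^2/2) t + sigma B_t).
With mu = -2/5, sigma = 2/3, x_0 = 4/5, this gives:
  X_t = 4/5 * exp((-28/45) * t + (2/3) * B_t).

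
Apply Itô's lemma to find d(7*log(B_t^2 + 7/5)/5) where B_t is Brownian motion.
d(7*log(B_t^2 + 7/5)/5) = (7*(7 - 5*B_t^2)/(5*B_t^2 + 7)^2) dt + (14*B_t/(5*B_t^2 + 7)) dB_t

Itô's formula for f(B_t) gives d f(B_t) = f'(B_t) dB_t + (1/2) f''(B_t) dt. Compute derivatives of f(x) = 7*log(x^2 + 7/5)/5:
  f'(x)  = 14*x/(5*x^2 + 7)
  f''(x) = 14*(7 - 5*x^2)/(5*x^2 + 7)^2
Substitute x = B_t and multiply the f'' term by 1/2:
  drift     = (1/2) * (14*(7 - 5*x^2)/(5*x^2 + 7)^2) evaluated at B_t = 7*(7 - 5*B_t^2)/(5*B_t^2 + 7)^2
  diffusion = (14*x/(5*x^2 + 7)) evaluated at B_t = 14*B_t/(5*B_t^2 + 7)
Therefore d(7*log(B_t^2 + 7/5)/5) = (7*(7 - 5*B_t^2)/(5*B_t^2 + 7)^2) dt + (14*B_t/(5*B_t^2 + 7)) dB_t.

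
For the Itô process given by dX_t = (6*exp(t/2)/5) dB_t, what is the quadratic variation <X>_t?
<X>_t = 36*exp(t)/25 - 36/25

For an Itô process dX_t = a(t) dt + b(t) dB_t, the quadratic variation is <X>_t = int_0^t b(s)^2 ds (the drift term does not contribute). Here b(s) = 6*exp(s/2)/5, so
  b(s)^2 = 36*exp(s)/25.
Integrating from 0 to t:
  <X>_t = int_0^t (36*exp(s)/25) ds = 36*exp(t)/25 - 36/25.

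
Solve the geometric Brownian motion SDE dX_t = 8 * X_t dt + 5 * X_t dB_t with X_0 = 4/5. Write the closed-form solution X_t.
X_t = 4/5 * exp((-9/2) * t + (5) * B_t)

For GBM dX = mu X dt + sigma X dB with X_0 = x_0, apply Itô to Y = log X: dY = (mu - sigma^2/2) dt + sigma dB, so Y_t = log(x_0) + (mu - sigma^2/2) t + sigma B_t and hence X_t = x_0 * exp((mu - sigma^2/2) t + sigma B_t).
With mu = 8, sigma = 5, x_0 = 4/5, this gives:
  X_t = 4/5 * exp((-9/2) * t + (5) * B_t).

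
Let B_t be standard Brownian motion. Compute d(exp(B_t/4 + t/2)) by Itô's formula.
d(exp(B_t/4 + t/2)) = (17*exp(B_t/4 + t/2)/32) dt + (exp(B_t/4 + t/2)/4) dB_t

Itô's formula for f(t, x): d f(t, B_t) = (f_t + (1/2) f_xx) dt + f_x dB_t. Compute partials of f(t, x) = exp(t/2 + x/4):
  f_t(t,x)  = exp(t/2 + x/4)/2
  f_x(t,x)  = exp(t/2 + x/4)/4
  f_xx(t,x) = exp(t/2 + x/4)/16
Assemble drift = f_t + (1/2) f_xx = 17*exp(t/2 + x/4)/32 and diffusion = f_x = exp(t/2 + x/4)/4. Substituting x = B_t:
  d(exp(B_t/4 + t/2)) = (17*exp(B_t/4 + t/2)/32) dt + (exp(B_t/4 + t/2)/4) dB_t.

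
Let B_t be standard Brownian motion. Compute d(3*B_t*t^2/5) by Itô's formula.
d(3*B_t*t^2/5) = (6*B_t*t/5) dt + (3*t^2/5) dB_t

Itô's formula for f(t, x): d f(t, B_t) = (f_t + (1/2) f_xx) dt + f_x dB_t. Compute partials of f(t, x) = 3*t^2*x/5:
  f_t(t,x)  = 6*t*x/5
  f_x(t,x)  = 3*t^2/5
  f_xx(t,x) = 0
Assemble drift = f_t + (1/2) f_xx = 6*t*x/5 and diffusion = f_x = 3*t^2/5. Substituting x = B_t:
  d(3*B_t*t^2/5) = (6*B_t*t/5) dt + (3*t^2/5) dB_t.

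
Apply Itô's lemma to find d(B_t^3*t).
d(B_t^3*t) = (B_t*(B_t^2 + 3*t)) dt + (3*B_t^2*t) dB_t

Itô's formula for f(t, x): d f(t, B_t) = (f_t + (1/2) f_xx) dt + f_x dB_t. Compute partials of f(t, x) = t*x^3:
  f_t(t,x)  = x^3
  f_x(t,x)  = 3*t*x^2
  f_xx(t,x) = 6*t*x
Assemble drift = f_t + (1/2) f_xx = x*(3*t + x^2) and diffusion = f_x = 3*t*x^2. Substituting x = B_t:
  d(B_t^3*t) = (B_t*(B_t^2 + 3*t)) dt + (3*B_t^2*t) dB_t.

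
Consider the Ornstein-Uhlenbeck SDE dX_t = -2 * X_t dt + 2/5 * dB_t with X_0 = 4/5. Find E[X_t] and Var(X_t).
E[X_t] = 4*exp(-2*t)/5; Var(X_t) = 1/25 - exp(-4*t)/25

The OU SDE dX = -theta X dt + sigma dB admits the integrating factor exp(theta t): d(exp(theta t) X_t) = sigma exp(theta t) dB_t. Integrating from 0 to t:
  X_t = x_0 * exp(-theta t) + sigma * int_0^t exp(-theta (t-s)) dB_s.
The Itô integral has mean 0 and (by the Itô isometry) variance sigma^2 * int_0^t exp(-2 theta (t - s)) ds = sigma^2 * (1 - exp(-2 theta t)) / (2 theta).
With theta = 2, sigma = 2/5, x_0 = 4/5:
  E[X_t] = 4/5 * exp(-2 t) = 4*exp(-2*t)/5
  Var(X_t) = (2/5)^2 * (1 - exp(-2*2 t)) / (2 * 2) = 1/25 - exp(-4*t)/25.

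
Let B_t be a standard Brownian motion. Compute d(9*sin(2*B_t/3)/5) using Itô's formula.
d(9*sin(2*B_t/3)/5) = (-2*sin(2*B_t/3)/5) dt + (6*cos(2*B_t/3)/5) dB_t

Itô's formula for f(B_t) gives d f(B_t) = f'(B_t) dB_t + (1/2) f''(B_t) dt. Compute derivatives of f(x) = 9*sin(2*x/3)/5:
  f'(x)  = 6*cos(2*x/3)/5
  f''(x) = -4*sin(2*x/3)/5
Substitute x = B_t and multiply the f'' term by 1/2:
  drift     = (1/2) * (-4*sin(2*x/3)/5) evaluated at B_t = -2*sin(2*B_t/3)/5
  diffusion = (6*cos(2*x/3)/5) evaluated at B_t = 6*cos(2*B_t/3)/5
Therefore d(9*sin(2*B_t/3)/5) = (-2*sin(2*B_t/3)/5) dt + (6*cos(2*B_t/3)/5) dB_t.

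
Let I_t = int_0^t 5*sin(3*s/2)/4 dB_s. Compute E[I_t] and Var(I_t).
E[I_t] = 0; Var(I_t) = 25*t/32 - 25*sin(3*t)/96

The Itô integral of a deterministic integrand f(s) has mean 0 because each increment f(s) * (B_{s+ds} - B_s) has mean 0. By the Itô isometry:
  Var( int_0^t f(s) dB_s ) = E[ (int_0^t f(s) dB_s)^2 ] = int_0^t f(s)^2 ds.
Here f(s) = 5*sin(3*s/2)/4, so f(s)^2 = 25*sin(3*s/2)^2/16. Integrate:
  int_0^t (25*sin(3*s/2)^2/16) ds = 25*t/32 - 25*sin(3*t)/96.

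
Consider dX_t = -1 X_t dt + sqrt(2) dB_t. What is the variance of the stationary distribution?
lim Var(X_t) = 1

The OU SDE dX = -theta X dt + sigma dB admits the integrating factor exp(theta t): d(exp(theta t) X_t) = sigma exp(theta t) dB_t. Integrating from 0 to t gives X_t = x_0 * exp(-theta t) + sigma * int_0^t exp(-theta (t-s)) dB_s for any initial x_0. The Itô integral has variance (by the Itô isometry) sigma^2 * int_0^t exp(-2 theta (t - s)) ds = sigma^2 * (1 - exp(-2 theta t)) / (2 theta), independent of x_0.
With theta = 1, sigma = sqrt(2):
  Var(X_t) = (sqrt(2))^2 * (1 - exp(-2*1 t)) / (2 * 1) = 1 - exp(-2*t).
As t -> infinity, exp(-2*1 t) -> 0, so the stationary variance is sigma^2 / (2 theta) = 1.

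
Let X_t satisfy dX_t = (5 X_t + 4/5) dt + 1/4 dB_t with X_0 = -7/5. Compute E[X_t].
E[X_t] = -31*exp(5*t)/25 - 4/25

Taking expectations and using E[dB_t] = 0, the mean m(t) = E[X_t] satisfies the ODE m'(t) = a m(t) + b with m(0) = x_0. With a = 5, b = 4/5, x_0 = -7/5, the solution is
  m(t) = x_0 * exp(a t) + (b/a) * (exp(a t) - 1)
       = (-7/5) * exp(5 t) + ((4/5)/5) * (exp(5 t) - 1)
       = -31*exp(5*t)/25 - 4/25.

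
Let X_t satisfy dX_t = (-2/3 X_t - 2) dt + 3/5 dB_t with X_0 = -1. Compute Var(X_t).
Var(X_t) = 27/100 - 27*exp(-4*t/3)/100

The variance V(t) = Var(X_t) satisfies V'(t) = 2 a V(t) + c^2 with V(0) = 0 (drift coefficient is linear in X, diffusion is constant). With a = -2/3, c = 3/5, the solution is
  V(t) = (c^2 / (2 a)) * (exp(2 a t) - 1)
       = ((3/5)^2 / (2*(-2/3))) * (exp((-4/3) t) - 1)
       = 27/100 - 27*exp(-4*t/3)/100.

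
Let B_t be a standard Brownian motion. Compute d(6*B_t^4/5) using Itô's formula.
d(6*B_t^4/5) = (36*B_t^2/5) dt + (24*B_t^3/5) dB_t

Itô's formula for f(B_t) gives d f(B_t) = f'(B_t) dB_t + (1/2) f''(B_t) dt. Compute derivatives of f(x) = 6*x^4/5:
  f'(x)  = 24*x^3/5
  f''(x) = 72*x^2/5
Substitute x = B_t and multiply the f'' term by 1/2:
  drift     = (1/2) * (72*x^2/5) evaluated at B_t = 36*B_t^2/5
  diffusion = (24*x^3/5) evaluated at B_t = 24*B_t^3/5
Therefore d(6*B_t^4/5) = (36*B_t^2/5) dt + (24*B_t^3/5) dB_t.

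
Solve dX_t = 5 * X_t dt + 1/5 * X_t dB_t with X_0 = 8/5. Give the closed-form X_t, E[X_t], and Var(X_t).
X_t = 8/5 * exp((249/50) t + (1/5) B_t); E[X_t] = 8*exp(5*t)/5; Var(X_t) = 64*(exp(t/25) - 1)*exp(10*t)/25

For GBM dX = mu X dt + sigma X dB with X_0 = x_0, apply Itô to Y = log X: dY = (mu - sigma^2/2) dt + sigma dB, so Y_t = log(x_0) + (mu - sigma^2/2) t + sigma B_t and hence X_t = x_0 * exp((mu - sigma^2/2) t + sigma B_t).
With mu = 5, sigma = 1/5, x_0 = 8/5, this gives:
  X_t = 8/5 * exp((249/50) * t + (1/5) * B_t).
Since sigma*B_t ~ Normal(0, sigma^2 t), E[exp(sigma*B_t)] = exp(sigma^2 t / 2); so E[X_t] = x_0 * exp((mu - sigma^2/2) t) * exp(sigma^2 t / 2) = x_0 * exp(mu t) = 8*exp(5*t)/5.
Var(X_t) = E[X_t^2] - (E[X_t])^2 = x_0^2 * exp(2 mu t) * (exp(sigma^2 t) - 1) = 64*(exp(t/25) - 1)*exp(10*t)/25.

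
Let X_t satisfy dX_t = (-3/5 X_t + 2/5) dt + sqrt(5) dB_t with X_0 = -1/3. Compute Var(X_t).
Var(X_t) = 25/6 - 25*exp(-6*t/5)/6

The variance V(t) = Var(X_t) satisfies V'(t) = 2 a V(t) + c^2 with V(0) = 0 (drift coefficient is linear in X, diffusion is constant). With a = -3/5, c = sqrt(5), the solution is
  V(t) = (c^2 / (2 a)) * (exp(2 a t) - 1)
       = (sqrt(5)^2 / (2*(-3/5))) * (exp((-6/5) t) - 1)
       = 25/6 - 25*exp(-6*t/5)/6.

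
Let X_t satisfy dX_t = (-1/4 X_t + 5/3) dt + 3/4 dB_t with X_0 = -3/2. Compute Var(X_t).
Var(X_t) = 9/8 - 9*exp(-t/2)/8

The variance V(t) = Var(X_t) satisfies V'(t) = 2 a V(t) + c^2 with V(0) = 0 (drift coefficient is linear in X, diffusion is constant). With a = -1/4, c = 3/4, the solution is
  V(t) = (c^2 / (2 a)) * (exp(2 a t) - 1)
       = ((3/4)^2 / (2*(-1/4))) * (exp((-1/2) t) - 1)
       = 9/8 - 9*exp(-t/2)/8.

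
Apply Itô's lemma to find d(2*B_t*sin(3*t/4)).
d(2*B_t*sin(3*t/4)) = (3*B_t*cos(3*t/4)/2) dt + (2*sin(3*t/4)) dB_t

Itô's formula for f(t, x): d f(t, B_t) = (f_t + (1/2) f_xx) dt + f_x dB_t. Compute partials of f(t, x) = 2*x*sin(3*t/4):
  f_t(t,x)  = 3*x*cos(3*t/4)/2
  f_x(t,x)  = 2*sin(3*t/4)
  f_xx(t,x) = 0
Assemble drift = f_t + (1/2) f_xx = 3*x*cos(3*t/4)/2 and diffusion = f_x = 2*sin(3*t/4). Substituting x = B_t:
  d(2*B_t*sin(3*t/4)) = (3*B_t*cos(3*t/4)/2) dt + (2*sin(3*t/4)) dB_t.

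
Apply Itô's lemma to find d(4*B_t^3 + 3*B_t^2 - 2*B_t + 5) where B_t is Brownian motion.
d(4*B_t^3 + 3*B_t^2 - 2*B_t + 5) = (12*B_t + 3) dt + (12*B_t^2 + 6*B_t - 2) dB_t

Itô's formula for f(B_t) gives d f(B_t) = f'(B_t) dB_t + (1/2) f''(B_t) dt. Compute derivatives of f(x) = 4*x^3 + 3*x^2 - 2*x + 5:
  f'(x)  = 12*x^2 + 6*x - 2
  f''(x) = 24*x + 6
Substitute x = B_t and multiply the f'' term by 1/2:
  drift     = (1/2) * (24*x + 6) evaluated at B_t = 12*B_t + 3
  diffusion = (12*x^2 + 6*x - 2) evaluated at B_t = 12*B_t^2 + 6*B_t - 2
Therefore d(4*B_t^3 + 3*B_t^2 - 2*B_t + 5) = (12*B_t + 3) dt + (12*B_t^2 + 6*B_t - 2) dB_t.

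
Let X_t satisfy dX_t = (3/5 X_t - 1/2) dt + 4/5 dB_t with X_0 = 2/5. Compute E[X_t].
E[X_t] = 5/6 - 13*exp(3*t/5)/30

Taking expectations and using E[dB_t] = 0, the mean m(t) = E[X_t] satisfies the ODE m'(t) = a m(t) + b with m(0) = x_0. With a = 3/5, b = -1/2, x_0 = 2/5, the solution is
  m(t) = x_0 * exp(a t) + (b/a) * (exp(a t) - 1)
       = (2/5) * exp((3/5) t) + ((-1/2)/(3/5)) * (exp((3/5) t) - 1)
       = 5/6 - 13*exp(3*t/5)/30.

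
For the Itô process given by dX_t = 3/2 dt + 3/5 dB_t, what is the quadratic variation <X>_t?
<X>_t = 9*t/25

For an Itô process dX_t = a(t) dt + b(t) dB_t, the quadratic variation is <X>_t = int_0^t b(s)^2 ds (the drift term does not contribute). Here b(s) = 3/5, so
  b(s)^2 = 9/25.
Integrating from 0 to t:
  <X>_t = int_0^t (9/25) ds = 9*t/25.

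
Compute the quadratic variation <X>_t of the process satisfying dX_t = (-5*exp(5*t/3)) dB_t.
<X>_t = 15*exp(10*t/3)/2 - 15/2

For an Itô process dX_t = a(t) dt + b(t) dB_t, the quadratic variation is <X>_t = int_0^t b(s)^2 ds (the drift term does not contribute). Here b(s) = -5*exp(5*s/3), so
  b(s)^2 = 25*exp(10*s/3).
Integrating from 0 to t:
  <X>_t = int_0^t (25*exp(10*s/3)) ds = 15*exp(10*t/3)/2 - 15/2.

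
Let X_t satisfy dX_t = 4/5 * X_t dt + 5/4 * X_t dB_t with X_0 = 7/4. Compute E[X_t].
E[X_t] = 7*exp(4*t/5)/4

For GBM dX = mu X dt + sigma X dB with X_0 = x_0, apply Itô to Y = log X: dY = (mu - sigma^2/2) dt + sigma dB, so Y_t = log(x_0) + (mu - sigma^2/2) t + sigma B_t and hence X_t = x_0 * exp((mu - sigma^2/2) t + sigma B_t).
With mu = 4/5, sigma = 5/4, x_0 = 7/4, this gives:
  X_t = 7/4 * exp((3/160) * t + (5/4) * B_t).
Since sigma*B_t ~ Normal(0, sigma^2 t), E[exp(sigma*B_t)] = exp(sigma^2 t / 2); so E[X_t] = x_0 * exp((mu - sigma^2/2) t) * exp(sigma^2 t / 2) = x_0 * exp(mu t) = 7*exp(4*t/5)/4.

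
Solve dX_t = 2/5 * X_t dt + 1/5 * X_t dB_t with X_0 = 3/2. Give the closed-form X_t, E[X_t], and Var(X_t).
X_t = 3/2 * exp((19/50) t + (1/5) B_t); E[X_t] = 3*exp(2*t/5)/2; Var(X_t) = 9*(exp(t/25) - 1)*exp(4*t/5)/4

For GBM dX = mu X dt + sigma X dB with X_0 = x_0, apply Itô to Y = log X: dY = (mu - sigma^2/2) dt + sigma dB, so Y_t = log(x_0) + (mu - sigma^2/2) t + sigma B_t and hence X_t = x_0 * exp((mu - sigma^2/2) t + sigma B_t).
With mu = 2/5, sigma = 1/5, x_0 = 3/2, this gives:
  X_t = 3/2 * exp((19/50) * t + (1/5) * B_t).
Since sigma*B_t ~ Normal(0, sigma^2 t), E[exp(sigma*B_t)] = exp(sigma^2 t / 2); so E[X_t] = x_0 * exp((mu - sigma^2/2) t) * exp(sigma^2 t / 2) = x_0 * exp(mu t) = 3*exp(2*t/5)/2.
Var(X_t) = E[X_t^2] - (E[X_t])^2 = x_0^2 * exp(2 mu t) * (exp(sigma^2 t) - 1) = 9*(exp(t/25) - 1)*exp(4*t/5)/4.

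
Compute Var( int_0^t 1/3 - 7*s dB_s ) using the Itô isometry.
Var = t*(147*t^2 - 21*t + 1)/9

The Itô integral of a deterministic integrand f(s) has mean 0 because each increment f(s) * (B_{s+ds} - B_s) has mean 0. By the Itô isometry:
  Var( int_0^t f(s) dB_s ) = E[ (int_0^t f(s) dB_s)^2 ] = int_0^t f(s)^2 ds.
Here f(s) = 1/3 - 7*s, so f(s)^2 = (21*s - 1)^2/9. Integrate:
  int_0^t ((21*s - 1)^2/9) ds = t*(147*t^2 - 21*t + 1)/9.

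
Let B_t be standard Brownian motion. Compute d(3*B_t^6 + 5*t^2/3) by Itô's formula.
d(3*B_t^6 + 5*t^2/3) = (45*B_t^4 + 10*t/3) dt + (18*B_t^5) dB_t

Itô's formula for f(t, x): d f(t, B_t) = (f_t + (1/2) f_xx) dt + f_x dB_t. Compute partials of f(t, x) = 5*t^2/3 + 3*x^6:
  f_t(t,x)  = 10*t/3
  f_x(t,x)  = 18*x^5
  f_xx(t,x) = 90*x^4
Assemble drift = f_t + (1/2) f_xx = 10*t/3 + 45*x^4 and diffusion = f_x = 18*x^5. Substituting x = B_t:
  d(3*B_t^6 + 5*t^2/3) = (45*B_t^4 + 10*t/3) dt + (18*B_t^5) dB_t.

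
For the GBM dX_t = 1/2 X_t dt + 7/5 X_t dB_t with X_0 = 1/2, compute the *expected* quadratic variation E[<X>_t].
E[<X>_t] = 49*exp(74*t/25)/296 - 49/296

<X>_t = int_0^t ((7/5) * X_s)^2 ds. Taking expectation inside the integral: E[<X>_t] = (7/5)^2 * int_0^t E[X_s^2] ds. For GBM, E[X_s^2] = x_0^2 * exp((2 mu + sigma^2) s). Integrating:
  E[<X>_t] = (7/5)^2 * (1/2)^2 * (exp((2*(1/2) + (7/5)^2) t) - 1) / (2*(1/2) + (7/5)^2)
           = (7/5)^2 * (1/2)^2 * (exp((74/25) t) - 1) / (74/25) = 49*exp(74*t/25)/296 - 49/296.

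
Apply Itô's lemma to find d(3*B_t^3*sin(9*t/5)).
d(3*B_t^3*sin(9*t/5)) = (9*B_t*(3*B_t^2*cos(9*t/5)/5 + sin(9*t/5))) dt + (9*B_t^2*sin(9*t/5)) dB_t

Itô's formula for f(t, x): d f(t, B_t) = (f_t + (1/2) f_xx) dt + f_x dB_t. Compute partials of f(t, x) = 3*x^3*sin(9*t/5):
  f_t(t,x)  = 27*x^3*cos(9*t/5)/5
  f_x(t,x)  = 9*x^2*sin(9*t/5)
  f_xx(t,x) = 18*x*sin(9*t/5)
Assemble drift = f_t + (1/2) f_xx = 9*x*(3*x^2*cos(9*t/5)/5 + sin(9*t/5)) and diffusion = f_x = 9*x^2*sin(9*t/5). Substituting x = B_t:
  d(3*B_t^3*sin(9*t/5)) = (9*B_t*(3*B_t^2*cos(9*t/5)/5 + sin(9*t/5))) dt + (9*B_t^2*sin(9*t/5)) dB_t.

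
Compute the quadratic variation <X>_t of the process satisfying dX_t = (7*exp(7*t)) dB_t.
<X>_t = 7*exp(14*t)/2 - 7/2

For an Itô process dX_t = a(t) dt + b(t) dB_t, the quadratic variation is <X>_t = int_0^t b(s)^2 ds (the drift term does not contribute). Here b(s) = 7*exp(7*s), so
  b(s)^2 = 49*exp(14*s).
Integrating from 0 to t:
  <X>_t = int_0^t (49*exp(14*s)) ds = 7*exp(14*t)/2 - 7/2.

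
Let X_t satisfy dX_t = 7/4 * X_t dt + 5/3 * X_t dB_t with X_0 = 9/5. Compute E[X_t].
E[X_t] = 9*exp(7*t/4)/5

For GBM dX = mu X dt + sigma X dB with X_0 = x_0, apply Itô to Y = log X: dY = (mu - sigma^2/2) dt + sigma dB, so Y_t = log(x_0) + (mu - sigma^2/2) t + sigma B_t and hence X_t = x_0 * exp((mu - sigma^2/2) t + sigma B_t).
With mu = 7/4, sigma = 5/3, x_0 = 9/5, this gives:
  X_t = 9/5 * exp((13/36) * t + (5/3) * B_t).
Since sigma*B_t ~ Normal(0, sigma^2 t), E[exp(sigma*B_t)] = exp(sigma^2 t / 2); so E[X_t] = x_0 * exp((mu - sigma^2/2) t) * exp(sigma^2 t / 2) = x_0 * exp(mu t) = 9*exp(7*t/4)/5.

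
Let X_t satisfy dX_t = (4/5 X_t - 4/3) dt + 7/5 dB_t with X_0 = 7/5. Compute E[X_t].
E[X_t] = 5/3 - 4*exp(4*t/5)/15

Taking expectations and using E[dB_t] = 0, the mean m(t) = E[X_t] satisfies the ODE m'(t) = a m(t) + b with m(0) = x_0. With a = 4/5, b = -4/3, x_0 = 7/5, the solution is
  m(t) = x_0 * exp(a t) + (b/a) * (exp(a t) - 1)
       = (7/5) * exp((4/5) t) + ((-4/3)/(4/5)) * (exp((4/5) t) - 1)
       = 5/3 - 4*exp(4*t/5)/15.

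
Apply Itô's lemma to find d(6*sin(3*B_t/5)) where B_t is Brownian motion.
d(6*sin(3*B_t/5)) = (-27*sin(3*B_t/5)/25) dt + (18*cos(3*B_t/5)/5) dB_t

Itô's formula for f(B_t) gives d f(B_t) = f'(B_t) dB_t + (1/2) f''(B_t) dt. Compute derivatives of f(x) = 6*sin(3*x/5):
  f'(x)  = 18*cos(3*x/5)/5
  f''(x) = -54*sin(3*x/5)/25
Substitute x = B_t and multiply the f'' term by 1/2:
  drift     = (1/2) * (-54*sin(3*x/5)/25) evaluated at B_t = -27*sin(3*B_t/5)/25
  diffusion = (18*cos(3*x/5)/5) evaluated at B_t = 18*cos(3*B_t/5)/5
Therefore d(6*sin(3*B_t/5)) = (-27*sin(3*B_t/5)/25) dt + (18*cos(3*B_t/5)/5) dB_t.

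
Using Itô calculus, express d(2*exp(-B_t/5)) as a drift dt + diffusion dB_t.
d(2*exp(-B_t/5)) = (exp(-B_t/5)/25) dt + (-2*exp(-B_t/5)/5) dB_t

Itô's formula for f(B_t) gives d f(B_t) = f'(B_t) dB_t + (1/2) f''(B_t) dt. Compute derivatives of f(x) = 2*exp(-x/5):
  f'(x)  = -2*exp(-x/5)/5
  f''(x) = 2*exp(-x/5)/25
Substitute x = B_t and multiply the f'' term by 1/2:
  drift     = (1/2) * (2*exp(-x/5)/25) evaluated at B_t = exp(-B_t/5)/25
  diffusion = (-2*exp(-x/5)/5) evaluated at B_t = -2*exp(-B_t/5)/5
Therefore d(2*exp(-B_t/5)) = (exp(-B_t/5)/25) dt + (-2*exp(-B_t/5)/5) dB_t.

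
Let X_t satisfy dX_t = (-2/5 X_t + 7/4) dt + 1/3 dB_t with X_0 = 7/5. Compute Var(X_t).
Var(X_t) = 5/36 - 5*exp(-4*t/5)/36

The variance V(t) = Var(X_t) satisfies V'(t) = 2 a V(t) + c^2 with V(0) = 0 (drift coefficient is linear in X, diffusion is constant). With a = -2/5, c = 1/3, the solution is
  V(t) = (c^2 / (2 a)) * (exp(2 a t) - 1)
       = ((1/3)^2 / (2*(-2/5))) * (exp((-4/5) t) - 1)
       = 5/36 - 5*exp(-4*t/5)/36.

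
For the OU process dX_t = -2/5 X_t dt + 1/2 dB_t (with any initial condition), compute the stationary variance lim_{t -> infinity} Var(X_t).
lim Var(X_t) = 5/16

The OU SDE dX = -theta X dt + sigma dB admits the integrating factor exp(theta t): d(exp(theta t) X_t) = sigma exp(theta t) dB_t. Integrating from 0 to t gives X_t = x_0 * exp(-theta t) + sigma * int_0^t exp(-theta (t-s)) dB_s for any initial x_0. The Itô integral has variance (by the Itô isometry) sigma^2 * int_0^t exp(-2 theta (t - s)) ds = sigma^2 * (1 - exp(-2 theta t)) / (2 theta), independent of x_0.
With theta = 2/5, sigma = 1/2:
  Var(X_t) = (1/2)^2 * (1 - exp(-2*2/5 t)) / (2 * 2/5) = 5/16 - 5*exp(-4*t/5)/16.
As t -> infinity, exp(-2*2/5 t) -> 0, so the stationary variance is sigma^2 / (2 theta) = 5/16.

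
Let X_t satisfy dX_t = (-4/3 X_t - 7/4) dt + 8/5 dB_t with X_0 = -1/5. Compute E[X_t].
E[X_t] = -21/16 + 89*exp(-4*t/3)/80

Taking expectations and using E[dB_t] = 0, the mean m(t) = E[X_t] satisfies the ODE m'(t) = a m(t) + b with m(0) = x_0. With a = -4/3, b = -7/4, x_0 = -1/5, the solution is
  m(t) = x_0 * exp(a t) + (b/a) * (exp(a t) - 1)
       = (-1/5) * exp((-4/3) t) + ((-7/4)/(-4/3)) * (exp((-4/3) t) - 1)
       = -21/16 + 89*exp(-4*t/3)/80.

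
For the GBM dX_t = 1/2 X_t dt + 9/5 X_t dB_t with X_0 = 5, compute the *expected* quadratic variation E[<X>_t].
E[<X>_t] = 2025*exp(106*t/25)/106 - 2025/106

<X>_t = int_0^t ((9/5) * X_s)^2 ds. Taking expectation inside the integral: E[<X>_t] = (9/5)^2 * int_0^t E[X_s^2] ds. For GBM, E[X_s^2] = x_0^2 * exp((2 mu + sigma^2) s). Integrating:
  E[<X>_t] = (9/5)^2 * 5^2 * (exp((2*(1/2) + (9/5)^2) t) - 1) / (2*(1/2) + (9/5)^2)
           = (9/5)^2 * 5^2 * (exp((106/25) t) - 1) / (106/25) = 2025*exp(106*t/25)/106 - 2025/106.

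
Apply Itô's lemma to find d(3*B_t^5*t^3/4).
d(3*B_t^5*t^3/4) = (3*B_t^3*t^2*(3*B_t^2 + 10*t)/4) dt + (15*B_t^4*t^3/4) dB_t

Itô's formula for f(t, x): d f(t, B_t) = (f_t + (1/2) f_xx) dt + f_x dB_t. Compute partials of f(t, x) = 3*t^3*x^5/4:
  f_t(t,x)  = 9*t^2*x^5/4
  f_x(t,x)  = 15*t^3*x^4/4
  f_xx(t,x) = 15*t^3*x^3
Assemble drift = f_t + (1/2) f_xx = 3*t^2*x^3*(10*t + 3*x^2)/4 and diffusion = f_x = 15*t^3*x^4/4. Substituting x = B_t:
  d(3*B_t^5*t^3/4) = (3*B_t^3*t^2*(3*B_t^2 + 10*t)/4) dt + (15*B_t^4*t^3/4) dB_t.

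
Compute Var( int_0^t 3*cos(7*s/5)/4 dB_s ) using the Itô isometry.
Var = 9*t/32 + 45*sin(14*t/5)/448

The Itô integral of a deterministic integrand f(s) has mean 0 because each increment f(s) * (B_{s+ds} - B_s) has mean 0. By the Itô isometry:
  Var( int_0^t f(s) dB_s ) = E[ (int_0^t f(s) dB_s)^2 ] = int_0^t f(s)^2 ds.
Here f(s) = 3*cos(7*s/5)/4, so f(s)^2 = 9*cos(7*s/5)^2/16. Integrate:
  int_0^t (9*cos(7*s/5)^2/16) ds = 9*t/32 + 45*sin(14*t/5)/448.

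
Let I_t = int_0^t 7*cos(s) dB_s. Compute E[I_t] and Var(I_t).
E[I_t] = 0; Var(I_t) = 49*t/2 + 49*sin(2*t)/4

The Itô integral of a deterministic integrand f(s) has mean 0 because each increment f(s) * (B_{s+ds} - B_s) has mean 0. By the Itô isometry:
  Var( int_0^t f(s) dB_s ) = E[ (int_0^t f(s) dB_s)^2 ] = int_0^t f(s)^2 ds.
Here f(s) = 7*cos(s), so f(s)^2 = 49*cos(s)^2. Integrate:
  int_0^t (49*cos(s)^2) ds = 49*t/2 + 49*sin(2*t)/4.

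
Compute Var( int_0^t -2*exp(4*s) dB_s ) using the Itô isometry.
Var = exp(8*t)/2 - 1/2

The Itô integral of a deterministic integrand f(s) has mean 0 because each increment f(s) * (B_{s+ds} - B_s) has mean 0. By the Itô isometry:
  Var( int_0^t f(s) dB_s ) = E[ (int_0^t f(s) dB_s)^2 ] = int_0^t f(s)^2 ds.
Here f(s) = -2*exp(4*s), so f(s)^2 = 4*exp(8*s). Integrate:
  int_0^t (4*exp(8*s)) ds = exp(8*t)/2 - 1/2.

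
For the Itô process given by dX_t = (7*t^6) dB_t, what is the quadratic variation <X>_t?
<X>_t = 49*t^13/13

For an Itô process dX_t = a(t) dt + b(t) dB_t, the quadratic variation is <X>_t = int_0^t b(s)^2 ds (the drift term does not contribute). Here b(s) = 7*s^6, so
  b(s)^2 = 49*s^12.
Integrating from 0 to t:
  <X>_t = int_0^t (49*s^12) ds = 49*t^13/13.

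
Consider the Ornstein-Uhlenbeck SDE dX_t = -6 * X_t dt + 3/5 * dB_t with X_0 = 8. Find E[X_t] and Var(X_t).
E[X_t] = 8*exp(-6*t); Var(X_t) = 3/100 - 3*exp(-12*t)/100

The OU SDE dX = -theta X dt + sigma dB admits the integrating factor exp(theta t): d(exp(theta t) X_t) = sigma exp(theta t) dB_t. Integrating from 0 to t:
  X_t = x_0 * exp(-theta t) + sigma * int_0^t exp(-theta (t-s)) dB_s.
The Itô integral has mean 0 and (by the Itô isometry) variance sigma^2 * int_0^t exp(-2 theta (t - s)) ds = sigma^2 * (1 - exp(-2 theta t)) / (2 theta).
With theta = 6, sigma = 3/5, x_0 = 8:
  E[X_t] = 8 * exp(-6 t) = 8*exp(-6*t)
  Var(X_t) = (3/5)^2 * (1 - exp(-2*6 t)) / (2 * 6) = 3/100 - 3*exp(-12*t)/100.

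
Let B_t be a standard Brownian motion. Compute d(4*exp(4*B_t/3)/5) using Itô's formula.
d(4*exp(4*B_t/3)/5) = (32*exp(4*B_t/3)/45) dt + (16*exp(4*B_t/3)/15) dB_t

Itô's formula for f(B_t) gives d f(B_t) = f'(B_t) dB_t + (1/2) f''(B_t) dt. Compute derivatives of f(x) = 4*exp(4*x/3)/5:
  f'(x)  = 16*exp(4*x/3)/15
  f''(x) = 64*exp(4*x/3)/45
Substitute x = B_t and multiply the f'' term by 1/2:
  drift     = (1/2) * (64*exp(4*x/3)/45) evaluated at B_t = 32*exp(4*B_t/3)/45
  diffusion = (16*exp(4*x/3)/15) evaluated at B_t = 16*exp(4*B_t/3)/15
Therefore d(4*exp(4*B_t/3)/5) = (32*exp(4*B_t/3)/45) dt + (16*exp(4*B_t/3)/15) dB_t.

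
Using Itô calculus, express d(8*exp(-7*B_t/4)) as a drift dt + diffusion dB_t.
d(8*exp(-7*B_t/4)) = (49*exp(-7*B_t/4)/4) dt + (-14*exp(-7*B_t/4)) dB_t

Itô's formula for f(B_t) gives d f(B_t) = f'(B_t) dB_t + (1/2) f''(B_t) dt. Compute derivatives of f(x) = 8*exp(-7*x/4):
  f'(x)  = -14*exp(-7*x/4)
  f''(x) = 49*exp(-7*x/4)/2
Substitute x = B_t and multiply the f'' term by 1/2:
  drift     = (1/2) * (49*exp(-7*x/4)/2) evaluated at B_t = 49*exp(-7*B_t/4)/4
  diffusion = (-14*exp(-7*x/4)) evaluated at B_t = -14*exp(-7*B_t/4)
Therefore d(8*exp(-7*B_t/4)) = (49*exp(-7*B_t/4)/4) dt + (-14*exp(-7*B_t/4)) dB_t.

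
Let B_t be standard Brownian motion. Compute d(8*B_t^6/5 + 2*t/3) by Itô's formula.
d(8*B_t^6/5 + 2*t/3) = (24*B_t^4 + 2/3) dt + (48*B_t^5/5) dB_t

Itô's formula for f(t, x): d f(t, B_t) = (f_t + (1/2) f_xx) dt + f_x dB_t. Compute partials of f(t, x) = 2*t/3 + 8*x^6/5:
  f_t(t,x)  = 2/3
  f_x(t,x)  = 48*x^5/5
  f_xx(t,x) = 48*x^4
Assemble drift = f_t + (1/2) f_xx = 24*x^4 + 2/3 and diffusion = f_x = 48*x^5/5. Substituting x = B_t:
  d(8*B_t^6/5 + 2*t/3) = (24*B_t^4 + 2/3) dt + (48*B_t^5/5) dB_t.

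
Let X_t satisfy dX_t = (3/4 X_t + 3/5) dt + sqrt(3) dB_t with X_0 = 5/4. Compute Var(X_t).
Var(X_t) = 2*exp(3*t/2) - 2

The variance V(t) = Var(X_t) satisfies V'(t) = 2 a V(t) + c^2 with V(0) = 0 (drift coefficient is linear in X, diffusion is constant). With a = 3/4, c = sqrt(3), the solution is
  V(t) = (c^2 / (2 a)) * (exp(2 a t) - 1)
       = (sqrt(3)^2 / (2*(3/4))) * (exp((3/2) t) - 1)
       = 2*exp(3*t/2) - 2.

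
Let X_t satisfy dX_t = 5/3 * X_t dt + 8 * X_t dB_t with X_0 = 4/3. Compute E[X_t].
E[X_t] = 4*exp(5*t/3)/3

For GBM dX = mu X dt + sigma X dB with X_0 = x_0, apply Itô to Y = log X: dY = (mu - sigma^2/2) dt + sigma dB, so Y_t = log(x_0) + (mu - sigma^2/2) t + sigma B_t and hence X_t = x_0 * exp((mu - sigma^2/2) t + sigma B_t).
With mu = 5/3, sigma = 8, x_0 = 4/3, this gives:
  X_t = 4/3 * exp((-91/3) * t + (8) * B_t).
Since sigma*B_t ~ Normal(0, sigma^2 t), E[exp(sigma*B_t)] = exp(sigma^2 t / 2); so E[X_t] = x_0 * exp((mu - sigma^2/2) t) * exp(sigma^2 t / 2) = x_0 * exp(mu t) = 4*exp(5*t/3)/3.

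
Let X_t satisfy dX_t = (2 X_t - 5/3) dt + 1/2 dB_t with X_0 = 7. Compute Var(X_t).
Var(X_t) = exp(4*t)/16 - 1/16

The variance V(t) = Var(X_t) satisfies V'(t) = 2 a V(t) + c^2 with V(0) = 0 (drift coefficient is linear in X, diffusion is constant). With a = 2, c = 1/2, the solution is
  V(t) = (c^2 / (2 a)) * (exp(2 a t) - 1)
       = ((1/2)^2 / (2*2)) * (exp(4 t) - 1)
       = exp(4*t)/16 - 1/16.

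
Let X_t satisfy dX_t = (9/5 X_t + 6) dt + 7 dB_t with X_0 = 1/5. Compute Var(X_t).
Var(X_t) = 245*exp(18*t/5)/18 - 245/18

The variance V(t) = Var(X_t) satisfies V'(t) = 2 a V(t) + c^2 with V(0) = 0 (drift coefficient is linear in X, diffusion is constant). With a = 9/5, c = 7, the solution is
  V(t) = (c^2 / (2 a)) * (exp(2 a t) - 1)
       = (7^2 / (2*(9/5))) * (exp((18/5) t) - 1)
       = 245*exp(18*t/5)/18 - 245/18.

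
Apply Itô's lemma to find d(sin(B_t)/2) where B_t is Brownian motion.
d(sin(B_t)/2) = (-sin(B_t)/4) dt + (cos(B_t)/2) dB_t

Itô's formula for f(B_t) gives d f(B_t) = f'(B_t) dB_t + (1/2) f''(B_t) dt. Compute derivatives of f(x) = sin(x)/2:
  f'(x)  = cos(x)/2
  f''(x) = -sin(x)/2
Substitute x = B_t and multiply the f'' term by 1/2:
  drift     = (1/2) * (-sin(x)/2) evaluated at B_t = -sin(B_t)/4
  diffusion = (cos(x)/2) evaluated at B_t = cos(B_t)/2
Therefore d(sin(B_t)/2) = (-sin(B_t)/4) dt + (cos(B_t)/2) dB_t.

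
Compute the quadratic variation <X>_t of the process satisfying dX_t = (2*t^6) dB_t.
<X>_t = 4*t^13/13

For an Itô process dX_t = a(t) dt + b(t) dB_t, the quadratic variation is <X>_t = int_0^t b(s)^2 ds (the drift term does not contribute). Here b(s) = 2*s^6, so
  b(s)^2 = 4*s^12.
Integrating from 0 to t:
  <X>_t = int_0^t (4*s^12) ds = 4*t^13/13.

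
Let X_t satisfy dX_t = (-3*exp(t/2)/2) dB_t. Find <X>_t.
<X>_t = 9*exp(t)/4 - 9/4

For an Itô process dX_t = a(t) dt + b(t) dB_t, the quadratic variation is <X>_t = int_0^t b(s)^2 ds (the drift term does not contribute). Here b(s) = -3*exp(s/2)/2, so
  b(s)^2 = 9*exp(s)/4.
Integrating from 0 to t:
  <X>_t = int_0^t (9*exp(s)/4) ds = 9*exp(t)/4 - 9/4.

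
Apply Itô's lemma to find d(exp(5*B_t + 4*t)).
d(exp(5*B_t + 4*t)) = (33*exp(5*B_t + 4*t)/2) dt + (5*exp(5*B_t + 4*t)) dB_t

Itô's formula for f(t, x): d f(t, B_t) = (f_t + (1/2) f_xx) dt + f_x dB_t. Compute partials of f(t, x) = exp(4*t + 5*x):
  f_t(t,x)  = 4*exp(4*t + 5*x)
  f_x(t,x)  = 5*exp(4*t + 5*x)
  f_xx(t,x) = 25*exp(4*t + 5*x)
Assemble drift = f_t + (1/2) f_xx = 33*exp(4*t + 5*x)/2 and diffusion = f_x = 5*exp(4*t + 5*x). Substituting x = B_t:
  d(exp(5*B_t + 4*t)) = (33*exp(5*B_t + 4*t)/2) dt + (5*exp(5*B_t + 4*t)) dB_t.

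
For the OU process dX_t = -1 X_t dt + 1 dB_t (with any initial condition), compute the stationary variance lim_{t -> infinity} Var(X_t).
lim Var(X_t) = 1/2

The OU SDE dX = -theta X dt + sigma dB admits the integrating factor exp(theta t): d(exp(theta t) X_t) = sigma exp(theta t) dB_t. Integrating from 0 to t gives X_t = x_0 * exp(-theta t) + sigma * int_0^t exp(-theta (t-s)) dB_s for any initial x_0. The Itô integral has variance (by the Itô isometry) sigma^2 * int_0^t exp(-2 theta (t - s)) ds = sigma^2 * (1 - exp(-2 theta t)) / (2 theta), independent of x_0.
With theta = 1, sigma = 1:
  Var(X_t) = (1)^2 * (1 - exp(-2*1 t)) / (2 * 1) = 1/2 - exp(-2*t)/2.
As t -> infinity, exp(-2*1 t) -> 0, so the stationary variance is sigma^2 / (2 theta) = 1/2.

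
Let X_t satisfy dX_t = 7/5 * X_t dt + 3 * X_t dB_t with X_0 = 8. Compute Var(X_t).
Var(X_t) = 64*(exp(9*t) - 1)*exp(14*t/5)

For GBM dX = mu X dt + sigma X dB with X_0 = x_0, apply Itô to Y = log X: dY = (mu - sigma^2/2) dt + sigma dB, so Y_t = log(x_0) + (mu - sigma^2/2) t + sigma B_t and hence X_t = x_0 * exp((mu - sigma^2/2) t + sigma B_t).
With mu = 7/5, sigma = 3, x_0 = 8, this gives:
  X_t = 8 * exp((-31/10) * t + (3) * B_t).
Since sigma*B_t ~ Normal(0, sigma^2 t), E[exp(sigma*B_t)] = exp(sigma^2 t / 2); so E[X_t] = x_0 * exp((mu - sigma^2/2) t) * exp(sigma^2 t / 2) = x_0 * exp(mu t) = 8*exp(7*t/5).
Var(X_t) = E[X_t^2] - (E[X_t])^2 = x_0^2 * exp(2 mu t) * (exp(sigma^2 t) - 1) = 64*(exp(9*t) - 1)*exp(14*t/5).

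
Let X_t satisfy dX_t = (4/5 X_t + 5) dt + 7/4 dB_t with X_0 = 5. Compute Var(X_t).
Var(X_t) = 245*exp(8*t/5)/128 - 245/128

The variance V(t) = Var(X_t) satisfies V'(t) = 2 a V(t) + c^2 with V(0) = 0 (drift coefficient is linear in X, diffusion is constant). With a = 4/5, c = 7/4, the solution is
  V(t) = (c^2 / (2 a)) * (exp(2 a t) - 1)
       = ((7/4)^2 / (2*(4/5))) * (exp((8/5) t) - 1)
       = 245*exp(8*t/5)/128 - 245/128.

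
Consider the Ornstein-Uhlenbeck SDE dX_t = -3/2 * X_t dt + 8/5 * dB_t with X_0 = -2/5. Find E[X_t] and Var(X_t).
E[X_t] = -2*exp(-3*t/2)/5; Var(X_t) = 64/75 - 64*exp(-3*t)/75

The OU SDE dX = -theta X dt + sigma dB admits the integrating factor exp(theta t): d(exp(theta t) X_t) = sigma exp(theta t) dB_t. Integrating from 0 to t:
  X_t = x_0 * exp(-theta t) + sigma * int_0^t exp(-theta (t-s)) dB_s.
The Itô integral has mean 0 and (by the Itô isometry) variance sigma^2 * int_0^t exp(-2 theta (t - s)) ds = sigma^2 * (1 - exp(-2 theta t)) / (2 theta).
With theta = 3/2, sigma = 8/5, x_0 = -2/5:
  E[X_t] = -2/5 * exp(-3/2 t) = -2*exp(-3*t/2)/5
  Var(X_t) = (8/5)^2 * (1 - exp(-2*3/2 t)) / (2 * 3/2) = 64/75 - 64*exp(-3*t)/75.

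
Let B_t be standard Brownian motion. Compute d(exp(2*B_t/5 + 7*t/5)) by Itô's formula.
d(exp(2*B_t/5 + 7*t/5)) = (37*exp(2*B_t/5 + 7*t/5)/25) dt + (2*exp(2*B_t/5 + 7*t/5)/5) dB_t

Itô's formula for f(t, x): d f(t, B_t) = (f_t + (1/2) f_xx) dt + f_x dB_t. Compute partials of f(t, x) = exp(7*t/5 + 2*x/5):
  f_t(t,x)  = 7*exp(7*t/5 + 2*x/5)/5
  f_x(t,x)  = 2*exp(7*t/5 + 2*x/5)/5
  f_xx(t,x) = 4*exp(7*t/5 + 2*x/5)/25
Assemble drift = f_t + (1/2) f_xx = 37*exp(7*t/5 + 2*x/5)/25 and diffusion = f_x = 2*exp(7*t/5 + 2*x/5)/5. Substituting x = B_t:
  d(exp(2*B_t/5 + 7*t/5)) = (37*exp(2*B_t/5 + 7*t/5)/25) dt + (2*exp(2*B_t/5 + 7*t/5)/5) dB_t.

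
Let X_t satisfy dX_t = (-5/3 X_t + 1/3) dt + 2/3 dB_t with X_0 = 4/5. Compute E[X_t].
E[X_t] = 1/5 + 3*exp(-5*t/3)/5

Taking expectations and using E[dB_t] = 0, the mean m(t) = E[X_t] satisfies the ODE m'(t) = a m(t) + b with m(0) = x_0. With a = -5/3, b = 1/3, x_0 = 4/5, the solution is
  m(t) = x_0 * exp(a t) + (b/a) * (exp(a t) - 1)
       = (4/5) * exp((-5/3) t) + ((1/3)/(-5/3)) * (exp((-5/3) t) - 1)
       = 1/5 + 3*exp(-5*t/3)/5.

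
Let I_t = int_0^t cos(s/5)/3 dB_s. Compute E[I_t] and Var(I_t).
E[I_t] = 0; Var(I_t) = t/18 + 5*sin(2*t/5)/36

The Itô integral of a deterministic integrand f(s) has mean 0 because each increment f(s) * (B_{s+ds} - B_s) has mean 0. By the Itô isometry:
  Var( int_0^t f(s) dB_s ) = E[ (int_0^t f(s) dB_s)^2 ] = int_0^t f(s)^2 ds.
Here f(s) = cos(s/5)/3, so f(s)^2 = cos(s/5)^2/9. Integrate:
  int_0^t (cos(s/5)^2/9) ds = t/18 + 5*sin(2*t/5)/36.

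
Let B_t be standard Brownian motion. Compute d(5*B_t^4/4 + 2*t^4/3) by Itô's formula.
d(5*B_t^4/4 + 2*t^4/3) = (15*B_t^2/2 + 8*t^3/3) dt + (5*B_t^3) dB_t

Itô's formula for f(t, x): d f(t, B_t) = (f_t + (1/2) f_xx) dt + f_x dB_t. Compute partials of f(t, x) = 2*t^4/3 + 5*x^4/4:
  f_t(t,x)  = 8*t^3/3
  f_x(t,x)  = 5*x^3
  f_xx(t,x) = 15*x^2
Assemble drift = f_t + (1/2) f_xx = 8*t^3/3 + 15*x^2/2 and diffusion = f_x = 5*x^3. Substituting x = B_t:
  d(5*B_t^4/4 + 2*t^4/3) = (15*B_t^2/2 + 8*t^3/3) dt + (5*B_t^3) dB_t.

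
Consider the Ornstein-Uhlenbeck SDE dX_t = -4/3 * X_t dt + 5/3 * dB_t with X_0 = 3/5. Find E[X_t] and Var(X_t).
E[X_t] = 3*exp(-4*t/3)/5; Var(X_t) = 25/24 - 25*exp(-8*t/3)/24

The OU SDE dX = -theta X dt + sigma dB admits the integrating factor exp(theta t): d(exp(theta t) X_t) = sigma exp(theta t) dB_t. Integrating from 0 to t:
  X_t = x_0 * exp(-theta t) + sigma * int_0^t exp(-theta (t-s)) dB_s.
The Itô integral has mean 0 and (by the Itô isometry) variance sigma^2 * int_0^t exp(-2 theta (t - s)) ds = sigma^2 * (1 - exp(-2 theta t)) / (2 theta).
With theta = 4/3, sigma = 5/3, x_0 = 3/5:
  E[X_t] = 3/5 * exp(-4/3 t) = 3*exp(-4*t/3)/5
  Var(X_t) = (5/3)^2 * (1 - exp(-2*4/3 t)) / (2 * 4/3) = 25/24 - 25*exp(-8*t/3)/24.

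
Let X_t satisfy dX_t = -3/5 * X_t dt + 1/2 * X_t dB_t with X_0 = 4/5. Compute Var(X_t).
Var(X_t) = (16*exp(t/4) - 16)*exp(-6*t/5)/25

For GBM dX = mu X dt + sigma X dB with X_0 = x_0, apply Itô to Y = log X: dY = (mu - sigma^2/2) dt + sigma dB, so Y_t = log(x_0) + (mu - sigma^2/2) t + sigma B_t and hence X_t = x_0 * exp((mu - sigma^2/2) t + sigma B_t).
With mu = -3/5, sigma = 1/2, x_0 = 4/5, this gives:
  X_t = 4/5 * exp((-29/40) * t + (1/2) * B_t).
Since sigma*B_t ~ Normal(0, sigma^2 t), E[exp(sigma*B_t)] = exp(sigma^2 t / 2); so E[X_t] = x_0 * exp((mu - sigma^2/2) t) * exp(sigma^2 t / 2) = x_0 * exp(mu t) = 4*exp(-3*t/5)/5.
Var(X_t) = E[X_t^2] - (E[X_t])^2 = x_0^2 * exp(2 mu t) * (exp(sigma^2 t) - 1) = (16*exp(t/4) - 16)*exp(-6*t/5)/25.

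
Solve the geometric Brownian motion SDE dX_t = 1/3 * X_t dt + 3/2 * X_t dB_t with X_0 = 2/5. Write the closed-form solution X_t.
X_t = 2/5 * exp((-19/24) * t + (3/2) * B_t)

For GBM dX = mu X dt + sigma X dB with X_0 = x_0, apply Itô to Y = log X: dY = (mu - sigma^2/2) dt + sigma dB, so Y_t = log(x_0) + (mu - sigma^2/2) t + sigma B_t and hence X_t = x_0 * exp((mu - sigma^2/2) t + sigma B_t).
With mu = 1/3, sigma = 3/2, x_0 = 2/5, this gives:
  X_t = 2/5 * exp((-19/24) * t + (3/2) * B_t).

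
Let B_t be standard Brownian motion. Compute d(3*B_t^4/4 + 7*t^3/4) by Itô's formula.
d(3*B_t^4/4 + 7*t^3/4) = (9*B_t^2/2 + 21*t^2/4) dt + (3*B_t^3) dB_t

Itô's formula for f(t, x): d f(t, B_t) = (f_t + (1/2) f_xx) dt + f_x dB_t. Compute partials of f(t, x) = 7*t^3/4 + 3*x^4/4:
  f_t(t,x)  = 21*t^2/4
  f_x(t,x)  = 3*x^3
  f_xx(t,x) = 9*x^2
Assemble drift = f_t + (1/2) f_xx = 21*t^2/4 + 9*x^2/2 and diffusion = f_x = 3*x^3. Substituting x = B_t:
  d(3*B_t^4/4 + 7*t^3/4) = (9*B_t^2/2 + 21*t^2/4) dt + (3*B_t^3) dB_t.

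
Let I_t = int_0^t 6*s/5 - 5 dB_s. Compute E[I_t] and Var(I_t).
E[I_t] = 0; Var(I_t) = t*(12*t^2 - 150*t + 625)/25

The Itô integral of a deterministic integrand f(s) has mean 0 because each increment f(s) * (B_{s+ds} - B_s) has mean 0. By the Itô isometry:
  Var( int_0^t f(s) dB_s ) = E[ (int_0^t f(s) dB_s)^2 ] = int_0^t f(s)^2 ds.
Here f(s) = 6*s/5 - 5, so f(s)^2 = (6*s - 25)^2/25. Integrate:
  int_0^t ((6*s - 25)^2/25) ds = t*(12*t^2 - 150*t + 625)/25.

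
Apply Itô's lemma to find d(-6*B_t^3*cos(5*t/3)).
d(-6*B_t^3*cos(5*t/3)) = (10*B_t^3*sin(5*t/3) - 18*B_t*cos(5*t/3)) dt + (-18*B_t^2*cos(5*t/3)) dB_t

Itô's formula for f(t, x): d f(t, B_t) = (f_t + (1/2) f_xx) dt + f_x dB_t. Compute partials of f(t, x) = -6*x^3*cos(5*t/3):
  f_t(t,x)  = 10*x^3*sin(5*t/3)
  f_x(t,x)  = -18*x^2*cos(5*t/3)
  f_xx(t,x) = -36*x*cos(5*t/3)
Assemble drift = f_t + (1/2) f_xx = 10*x^3*sin(5*t/3) - 18*x*cos(5*t/3) and diffusion = f_x = -18*x^2*cos(5*t/3). Substituting x = B_t:
  d(-6*B_t^3*cos(5*t/3)) = (10*B_t^3*sin(5*t/3) - 18*B_t*cos(5*t/3)) dt + (-18*B_t^2*cos(5*t/3)) dB_t.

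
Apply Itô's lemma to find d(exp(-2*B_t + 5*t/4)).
d(exp(-2*B_t + 5*t/4)) = (13*exp(-2*B_t + 5*t/4)/4) dt + (-2*exp(-2*B_t + 5*t/4)) dB_t

Itô's formula for f(t, x): d f(t, B_t) = (f_t + (1/2) f_xx) dt + f_x dB_t. Compute partials of f(t, x) = exp(5*t/4 - 2*x):
  f_t(t,x)  = 5*exp(5*t/4 - 2*x)/4
  f_x(t,x)  = -2*exp(5*t/4 - 2*x)
  f_xx(t,x) = 4*exp(5*t/4 - 2*x)
Assemble drift = f_t + (1/2) f_xx = 13*exp(5*t/4 - 2*x)/4 and diffusion = f_x = -2*exp(5*t/4 - 2*x). Substituting x = B_t:
  d(exp(-2*B_t + 5*t/4)) = (13*exp(-2*B_t + 5*t/4)/4) dt + (-2*exp(-2*B_t + 5*t/4)) dB_t.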